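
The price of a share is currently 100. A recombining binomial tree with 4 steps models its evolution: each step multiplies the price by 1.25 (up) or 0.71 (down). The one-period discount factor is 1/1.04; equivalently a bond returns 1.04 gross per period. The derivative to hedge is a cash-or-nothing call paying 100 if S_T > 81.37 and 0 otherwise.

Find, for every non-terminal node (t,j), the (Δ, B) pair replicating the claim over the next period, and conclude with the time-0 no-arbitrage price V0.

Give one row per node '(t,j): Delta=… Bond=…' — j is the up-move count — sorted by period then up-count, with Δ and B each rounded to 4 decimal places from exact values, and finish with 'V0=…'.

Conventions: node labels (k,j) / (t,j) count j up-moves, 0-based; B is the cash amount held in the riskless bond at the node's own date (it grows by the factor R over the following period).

(0,0): Delta=0.7173 Bond=-29.4600
(1,0): Delta=0.9006 Bond=-43.6521
(1,1): Delta=0.6510 Bond=-22.3570
(2,0): Delta=0.0000 Bond=0.0000
(2,1): Delta=1.2261 Bond=-74.2879
(2,2): Delta=0.4432 Bond=9.2265
(3,0): Delta=0.0000 Bond=0.0000
(3,1): Delta=0.0000 Bond=0.0000
(3,2): Delta=1.6693 Bond=-126.4245
(3,3): Delta=0.0000 Bond=96.1538
V0=42.2687

No-arbitrage ⇒ martingale measure with p* = (R−d)/(u−d) = 0.6111.
Terminal payoffs: V(4,0)=0.0000, V(4,1)=0.0000, V(4,2)=0.0000, V(4,3)=100.0000, V(4,4)=100.0000
Node (3,0) S=35.7911: V=(p*·0.0000+(1−p*)·0.0000)/1.04=0.0000; Δ=(0.0000−0.0000)/(44.7389−25.4117)=0.0000; B=V−Δ·S=0.0000
Node (3,1) S=63.0125: V=(p*·0.0000+(1−p*)·0.0000)/1.04=0.0000; Δ=(0.0000−0.0000)/(78.7656−44.7389)=0.0000; B=V−Δ·S=0.0000
Node (3,2) S=110.9375: V=(p*·100.0000+(1−p*)·0.0000)/1.04=58.7607; Δ=(100.0000−0.0000)/(138.6719−78.7656)=1.6693; B=V−Δ·S=-126.4245
Node (3,3) S=195.3125: V=(p*·100.0000+(1−p*)·100.0000)/1.04=96.1538; Δ=(100.0000−100.0000)/(244.1406−138.6719)=0.0000; B=V−Δ·S=96.1538
Node (2,0) S=50.4100: V=(p*·0.0000+(1−p*)·0.0000)/1.04=0.0000; Δ=(0.0000−0.0000)/(63.0125−35.7911)=0.0000; B=V−Δ·S=0.0000
Node (2,1) S=88.7500: V=(p*·58.7607+(1−p*)·0.0000)/1.04=34.5282; Δ=(58.7607−0.0000)/(110.9375−63.0125)=1.2261; B=V−Δ·S=-74.2879
Node (2,2) S=156.2500: V=(p*·96.1538+(1−p*)·58.7607)/1.04=78.4731; Δ=(96.1538−58.7607)/(195.3125−110.9375)=0.4432; B=V−Δ·S=9.2265
Node (1,0) S=71.0000: V=(p*·34.5282+(1−p*)·0.0000)/1.04=20.2890; Δ=(34.5282−0.0000)/(88.7500−50.4100)=0.9006; B=V−Δ·S=-43.6521
Node (1,1) S=125.0000: V=(p*·78.4731+(1−p*)·34.5282)/1.04=59.0225; Δ=(78.4731−34.5282)/(156.2500−88.7500)=0.6510; B=V−Δ·S=-22.3570
Node (0,0) S=100.0000: V=(p*·59.0225+(1−p*)·20.2890)/1.04=42.2687; Δ=(59.0225−20.2890)/(125.0000−71.0000)=0.7173; B=V−Δ·S=-29.4600
Verification: the root portfolio costs Δ(0,0)·S0 + B(0,0) = 42.2687, matching V0.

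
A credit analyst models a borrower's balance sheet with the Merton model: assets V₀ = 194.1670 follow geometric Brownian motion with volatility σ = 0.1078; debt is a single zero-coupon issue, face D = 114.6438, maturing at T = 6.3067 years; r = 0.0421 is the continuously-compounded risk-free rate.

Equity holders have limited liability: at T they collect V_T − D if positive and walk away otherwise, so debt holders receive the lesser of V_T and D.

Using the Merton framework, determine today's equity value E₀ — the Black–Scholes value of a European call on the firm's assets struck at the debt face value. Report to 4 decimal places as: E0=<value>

E0=106.2739

Apply the equity-as-call identities (strike 114.6438, horizon 6.3067 years):
d₁ = [ln(V₀/D) + (r + σ²/2)T] / (σ√T)
   = [ln(194.1670/114.6438) + (0.0421 + 0.5·0.1078²)·6.3067] / (0.1078·√6.3067)
   = [0.526889 + 0.302157] / 0.270720 = 3.062375
d₂ = d₁ − σ√T = 3.062375 − 0.270720 = 2.791656
N(d₁) = 0.998902,  N(d₂) = 0.997378,  e^(−rT) = 0.766813
E₀ = V₀·N(d₁) − D·e^(−rT)·N(d₂)
   = 194.1670·0.998902 − 114.6438·0.766813·0.997378 = 106.273936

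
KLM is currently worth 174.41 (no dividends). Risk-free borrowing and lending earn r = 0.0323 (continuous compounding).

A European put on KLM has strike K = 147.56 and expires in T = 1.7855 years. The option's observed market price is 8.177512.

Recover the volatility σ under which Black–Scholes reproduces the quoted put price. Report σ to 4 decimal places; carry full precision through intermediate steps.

At σ = 0.2569 the Black–Scholes value reproduces the quote:
σ√T = 0.2569·√1.7855 = 0.343276
d₁ = (ln(S/K) + (r+σ²/2)T) / (σ√T) = (ln(174.41/147.56) + (0.0323+0.2569²/2)·1.7855) / 0.343276 = (0.167174 + 0.116591) / 0.343276 = 0.826637
d₂ = d₁ − σ√T = 0.826637 − 0.343276 = 0.483360
e^{−rT} = 0.943960
N(−d₁) = 0.204221,  N(−d₂) = 0.314420
V = K·e^{−rT}·N(−d₂) − S·N(−d₁) = 43.795775 − 35.618263 = 8.177512 (the observed quote) — the price is monotone increasing in volatility, hence this σ is the only solution

sigma = 0.2569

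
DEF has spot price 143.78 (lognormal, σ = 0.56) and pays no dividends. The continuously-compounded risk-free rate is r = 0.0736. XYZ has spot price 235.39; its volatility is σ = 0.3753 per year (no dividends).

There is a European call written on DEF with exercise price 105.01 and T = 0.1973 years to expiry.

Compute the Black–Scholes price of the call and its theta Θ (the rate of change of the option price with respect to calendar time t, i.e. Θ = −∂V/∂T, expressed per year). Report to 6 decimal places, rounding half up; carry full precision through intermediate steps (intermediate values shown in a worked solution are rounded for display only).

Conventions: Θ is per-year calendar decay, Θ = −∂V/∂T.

price = 41.595895
Θ = -19.447086

σ√T = 0.56·√0.1973 = 0.248743
d₁ = (ln(S/K) + (r+σ²/2)T) / (σ√T) = (ln(143.78/105.01) + (0.0736+0.56²/2)·0.1973) / 0.248743 = (0.314229 + 0.045458) / 0.248743 = 1.446015
d₂ = d₁ − σ√T = 1.446015 − 0.248743 = 1.197272
e^{−rT} = 0.985584
N(d₁) = 0.925914,  N(d₂) = 0.884400
Call price V = S·N(d₁) − K·e^{−rT}·N(d₂) = 133.127843 − 91.531948 = 41.595895
φ(d₁) = (1/√(2π))·e^{−d₁²/2} = 0.140237
Θ = −S·φ(d₁)·σ/(2√T) − r·K·e^{−rT}·N(d₂) = −12.710334 − 6.736751 = -19.447086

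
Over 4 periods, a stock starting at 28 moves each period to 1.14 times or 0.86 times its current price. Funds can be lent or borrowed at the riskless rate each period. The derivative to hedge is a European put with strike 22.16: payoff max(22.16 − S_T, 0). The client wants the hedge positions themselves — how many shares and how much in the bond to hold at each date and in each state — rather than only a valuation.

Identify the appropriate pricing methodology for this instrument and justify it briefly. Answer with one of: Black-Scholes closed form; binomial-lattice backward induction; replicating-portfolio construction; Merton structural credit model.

framework: replicating-portfolio construction

Key observation: since the answer must list Δ and B at each node of the 1.14/0.86 lattice on 28, the replicating-portfolio method — solving the two-state system at every node — is the one that applies.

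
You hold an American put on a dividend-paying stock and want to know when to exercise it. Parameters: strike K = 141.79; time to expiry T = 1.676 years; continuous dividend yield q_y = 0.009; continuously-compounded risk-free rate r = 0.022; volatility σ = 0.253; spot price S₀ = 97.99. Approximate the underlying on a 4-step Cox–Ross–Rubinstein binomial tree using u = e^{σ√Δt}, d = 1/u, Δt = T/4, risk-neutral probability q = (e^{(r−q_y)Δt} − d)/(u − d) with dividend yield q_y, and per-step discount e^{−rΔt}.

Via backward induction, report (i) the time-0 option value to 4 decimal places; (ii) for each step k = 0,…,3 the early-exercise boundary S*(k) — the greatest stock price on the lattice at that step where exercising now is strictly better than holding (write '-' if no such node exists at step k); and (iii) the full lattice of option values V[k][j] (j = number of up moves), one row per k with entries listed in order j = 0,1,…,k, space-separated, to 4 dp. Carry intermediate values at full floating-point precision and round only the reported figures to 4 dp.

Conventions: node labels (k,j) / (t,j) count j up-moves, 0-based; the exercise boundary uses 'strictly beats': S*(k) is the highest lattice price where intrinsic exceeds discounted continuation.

price = 44.5249
boundary = - 83.1876 97.9900 115.4264
tree:
44.5249
58.6024 29.8790
71.1688 43.8000 15.1205
81.8369 58.6024 26.3636 3.0255
90.8934 71.1688 43.8000 5.8246 0.0000

Δt=0.41900  u=1.17794  d=0.84894  q=0.47575  discount=0.99082
step 4 (expiry): payoffs max(K−S,0) = 90.8934 71.1688 43.8000 5.8246 0.0000
step 3: (k=3,j=0): S=59.9531, K−S=81.8369, hold=80.7615 ⇒ V=81.8369 exercise | (k=3,j=1): S=83.1876, K−S=58.6024, hold=57.6145 ⇒ V=58.6024 exercise | (k=3,j=2): S=115.4264, K−S=26.3636, hold=25.4971 ⇒ V=26.3636 exercise | (k=3,j=3): S=160.1591, K−S=0.0000, hold=3.0255 ⇒ V=3.0255 continue  boundary S*=115.4264
step 2: (k=2,j=0): S=70.6212, K−S=71.1688, hold=70.1336 ⇒ V=71.1688 exercise | (k=2,j=1): S=97.9900, K−S=43.8000, hold=42.8678 ⇒ V=43.8000 exercise | (k=2,j=2): S=135.9654, K−S=5.8246, hold=15.1205 ⇒ V=15.1205 continue  boundary S*=97.9900
step 1: (k=1,j=0): S=83.1876, K−S=58.6024, hold=57.6145 ⇒ V=58.6024 exercise | (k=1,j=1): S=115.4264, K−S=26.3636, hold=29.8790 ⇒ V=29.8790 continue  boundary S*=83.1876
step 0: (k=0,j=0): S=97.9900, K−S=43.8000, hold=44.5249 ⇒ V=44.5249 continue  boundary S*=-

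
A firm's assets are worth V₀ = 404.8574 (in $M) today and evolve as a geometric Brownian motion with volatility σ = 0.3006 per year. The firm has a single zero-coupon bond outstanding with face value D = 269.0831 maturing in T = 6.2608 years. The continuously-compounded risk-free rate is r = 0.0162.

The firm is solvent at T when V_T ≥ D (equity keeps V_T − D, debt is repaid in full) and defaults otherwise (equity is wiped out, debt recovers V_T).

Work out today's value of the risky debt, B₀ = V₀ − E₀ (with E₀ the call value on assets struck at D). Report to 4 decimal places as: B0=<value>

Work the structural quantities from V₀ = 404.8574 against face 269.0831:
d₁ = [ln(V₀/D) + (r + σ²/2)T] / (σ√T)
   = [ln(404.8574/269.0831) + (0.0162 + 0.5·0.3006²)·6.2608] / (0.3006·√6.2608)
   = [0.408515 + 0.384289] / 0.752149 = 1.054051
d₂ = d₁ − σ√T = 1.054051 − 0.752149 = 0.301902
N(d₁) = 0.854070,  N(d₂) = 0.618637,  e^(−rT) = 0.903549
E₀ = V₀·N(d₁) − D·e^(−rT)·N(d₂)
   = 404.8574·0.854070 − 269.0831·0.903549·0.618637 = 195.367677
B₀ = V₀ − E₀ = 404.8574 − 195.367677 = 209.489723

B0=209.4897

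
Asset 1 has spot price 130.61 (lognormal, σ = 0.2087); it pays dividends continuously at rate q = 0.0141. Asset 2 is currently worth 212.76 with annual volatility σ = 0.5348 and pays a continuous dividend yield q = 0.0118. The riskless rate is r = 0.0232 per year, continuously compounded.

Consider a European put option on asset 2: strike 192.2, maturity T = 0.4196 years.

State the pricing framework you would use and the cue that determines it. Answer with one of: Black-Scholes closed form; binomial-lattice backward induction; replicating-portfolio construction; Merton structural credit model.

framework: Black-Scholes closed form

Key observation: the strike-192.2 put on asset 2 is European-exercise on a continuously-modelled lognormal underlying, so its value is a single closed-form evaluation.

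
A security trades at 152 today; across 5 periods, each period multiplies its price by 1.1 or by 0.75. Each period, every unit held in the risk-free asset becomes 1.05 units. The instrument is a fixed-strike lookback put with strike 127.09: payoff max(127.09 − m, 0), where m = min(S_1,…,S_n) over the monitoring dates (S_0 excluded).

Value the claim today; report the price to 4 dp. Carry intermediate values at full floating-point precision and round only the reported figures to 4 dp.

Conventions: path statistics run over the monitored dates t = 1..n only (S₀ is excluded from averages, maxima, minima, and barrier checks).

With p* = (R−d)/(u−d) = 0.8571, sum probability × payoff across the paths and divide by R^5.
Enumerate all 2^5 = 32 price paths (U = up ×1.1, D = down ×0.75); each path with k up-moves has probability p*^k·(1−p*)^(5−k).
DDDDD: m=36.0703, payoff=91.0197, prob=0.000059
UDDDD: m=52.9031, payoff=74.1869, prob=0.000357
DUDDD: m=52.9031, payoff=74.1869, prob=0.000357
UUDDD: m=77.5913, payoff=49.4988, prob=0.002142
DDUDD: m=52.9031, payoff=74.1869, prob=0.000357
UDUDD: m=77.5913, payoff=49.4988, prob=0.002142
DUUDD: m=77.5913, payoff=49.4988, prob=0.002142
UUUDD: m=113.8005, payoff=13.2895, prob=0.012852
DDDUD: m=52.9031, payoff=74.1869, prob=0.000357
UDDUD: m=77.5913, payoff=49.4988, prob=0.002142
DUDUD: m=77.5913, payoff=49.4988, prob=0.002142
UUDUD: m=113.8005, payoff=13.2895, prob=0.012852
DDUUD: m=77.5913, payoff=49.4988, prob=0.002142
UDUUD: m=113.8005, payoff=13.2895, prob=0.012852
DUUUD: m=113.8005, payoff=13.2895, prob=0.012852
UUUUD: m=166.9074, payoff=0.0000, prob=0.077111
DDDDU: m=48.0938, payoff=78.9963, prob=0.000357
UDDDU: m=70.5375, payoff=56.5525, prob=0.002142
DUDDU: m=70.5375, payoff=56.5525, prob=0.002142
UUDDU: m=103.4550, payoff=23.6350, prob=0.012852
DDUDU: m=70.5375, payoff=56.5525, prob=0.002142
UDUDU: m=103.4550, payoff=23.6350, prob=0.012852
DUUDU: m=103.4550, payoff=23.6350, prob=0.012852
UUUDU: m=151.7340, payoff=0.0000, prob=0.077111
DDDUU: m=64.1250, payoff=62.9650, prob=0.002142
UDDUU: m=94.0500, payoff=33.0400, prob=0.012852
DUDUU: m=94.0500, payoff=33.0400, prob=0.012852
UUDUU: m=137.9400, payoff=0.0000, prob=0.077111
DDUUU: m=85.5000, payoff=41.5900, prob=0.012852
UDUUU: m=125.4000, payoff=1.6900, prob=0.077111
DUUUU: m=114.0000, payoff=13.0900, prob=0.077111
UUUUU: m=167.2000, payoff=0.0000, prob=0.462664
Price = Σ prob·payoff / R^5 = 5.391850 / 1.276282 = 4.2247

price = 4.2247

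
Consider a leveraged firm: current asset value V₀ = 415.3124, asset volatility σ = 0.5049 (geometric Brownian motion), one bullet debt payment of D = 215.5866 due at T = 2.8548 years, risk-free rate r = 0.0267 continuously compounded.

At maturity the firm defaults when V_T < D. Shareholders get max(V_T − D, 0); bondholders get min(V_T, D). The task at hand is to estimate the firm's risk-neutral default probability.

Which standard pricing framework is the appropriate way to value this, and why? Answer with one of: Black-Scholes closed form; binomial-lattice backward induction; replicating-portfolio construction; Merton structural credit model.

framework: Merton structural credit model

Key observation: the asked-for credit quantity lives on the firm's capital structure — asset value, asset volatility, debt face 215.5866 — which is the structural model's domain.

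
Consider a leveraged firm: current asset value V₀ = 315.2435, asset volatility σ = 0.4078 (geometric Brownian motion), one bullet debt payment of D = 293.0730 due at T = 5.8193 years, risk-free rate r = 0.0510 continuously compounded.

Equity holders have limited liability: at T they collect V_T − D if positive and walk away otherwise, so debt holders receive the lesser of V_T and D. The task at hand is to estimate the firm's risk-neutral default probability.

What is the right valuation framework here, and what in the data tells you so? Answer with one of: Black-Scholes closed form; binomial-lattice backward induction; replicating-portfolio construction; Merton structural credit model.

Key observation: the data describe a firm's assets (V₀ = 315.2435, GBM) and a single zero-coupon debt of face 293.0730, so credit quantities follow from equity-as-call in the structural model.

framework: Merton structural credit model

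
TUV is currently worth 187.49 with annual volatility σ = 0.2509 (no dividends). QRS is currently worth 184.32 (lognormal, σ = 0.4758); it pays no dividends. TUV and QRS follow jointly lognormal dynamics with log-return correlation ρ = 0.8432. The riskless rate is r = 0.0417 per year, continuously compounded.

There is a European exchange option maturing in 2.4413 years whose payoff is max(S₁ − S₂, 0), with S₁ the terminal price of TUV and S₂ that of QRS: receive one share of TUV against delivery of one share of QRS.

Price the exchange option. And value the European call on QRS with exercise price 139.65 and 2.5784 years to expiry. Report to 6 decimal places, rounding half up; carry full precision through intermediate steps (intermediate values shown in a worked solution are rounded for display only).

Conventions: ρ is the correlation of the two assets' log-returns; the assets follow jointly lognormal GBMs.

σ_eff = √(σ₁² + σ₂² − 2ρσ₁σ₂) = √(0.2509² + 0.4758² − 2·0.8432·0.2509·0.4758) = 0.296677
d₁ = (ln(S₁/S₂) + (q₂ − q₁ + σ_eff²/2)T) / (σ_eff√T) = (ln(187.49/184.32) + (0.0 − 0.0 + 0.044009)·2.4413) / 0.463547 = 0.268560
d₂ = d₁ − σ_eff√T = 0.268560 − 0.463547 = -0.194987
N(d₁) = 0.605866,  N(d₂) = 0.422701
V = S₁·e^{−q₁T}·N(d₁) − S₂·e^{−q₂T}·N(d₂) = 113.593771 − 77.912325 = 35.681447
[vanilla: QRS call K=139.65]
σ√T = 0.4758·√2.5784 = 0.764011
d₁ = (ln(S/K) + (r+σ²/2)T) / (σ√T) = (ln(184.32/139.65) + (0.0417+0.4758²/2)·2.5784) / 0.764011 = (0.277534 + 0.399376) / 0.764011 = 0.885995
d₂ = d₁ − σ√T = 0.885995 − 0.764011 = 0.121984
e^{−rT} = 0.898059
N(d₁) = 0.812190,  N(d₂) = 0.548544
price = S·N(d₁) − K·e^{−rT}·N(d₂) = 149.702831 − 68.795092 = 80.907739

exchange price = 35.681447
price(QRS call K=139.65) = 80.907739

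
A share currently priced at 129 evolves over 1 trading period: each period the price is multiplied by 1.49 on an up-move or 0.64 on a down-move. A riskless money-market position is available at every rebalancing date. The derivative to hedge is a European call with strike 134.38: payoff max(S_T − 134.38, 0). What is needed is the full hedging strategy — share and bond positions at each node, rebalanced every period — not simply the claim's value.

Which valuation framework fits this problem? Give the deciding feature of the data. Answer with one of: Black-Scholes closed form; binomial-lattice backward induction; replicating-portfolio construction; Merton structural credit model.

framework: replicating-portfolio construction

Key observation: the mandate to exhibit the hedge at every date and state singles out the replicating-portfolio construction on the 1-period tree with factors 1.49 and 0.64 from 129.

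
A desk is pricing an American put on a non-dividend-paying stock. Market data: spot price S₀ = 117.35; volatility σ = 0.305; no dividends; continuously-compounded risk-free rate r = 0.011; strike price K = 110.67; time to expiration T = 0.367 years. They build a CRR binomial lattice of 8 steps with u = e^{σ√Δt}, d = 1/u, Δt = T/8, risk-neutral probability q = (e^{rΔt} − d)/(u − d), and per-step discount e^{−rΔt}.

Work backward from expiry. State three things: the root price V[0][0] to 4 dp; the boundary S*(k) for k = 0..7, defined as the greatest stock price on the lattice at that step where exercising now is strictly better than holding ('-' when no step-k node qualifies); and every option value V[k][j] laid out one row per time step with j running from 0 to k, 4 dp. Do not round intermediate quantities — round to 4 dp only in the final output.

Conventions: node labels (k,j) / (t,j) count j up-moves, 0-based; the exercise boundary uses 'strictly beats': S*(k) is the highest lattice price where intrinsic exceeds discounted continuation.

params: Δt=0.04587 u=1.06751 d=0.93676 q=0.48753 e^(-rΔt)=0.99950
t_8 payoffs: 41.0849 31.3728 20.3051 7.6927 0.0000 0.0000 0.0000 0.0000 0.0000
t_7: node(7,0) S=74.2826 payoff=36.3874 vs cont=36.3315 → 36.3874 [stop]  node(7,1) S=84.6504 payoff=26.0196 vs cont=25.9638 → 26.0196 [stop]  node(7,2) S=96.4652 payoff=14.2048 vs cont=14.1490 → 14.2048 [stop]  node(7,3) S=109.9290 payoff=0.7410 vs cont=3.9403 → 3.9403 [wait]  node(7,4) S=125.2720 payoff=0.0000 vs cont=0.0000 → 0.0000 [wait]  node(7,5) S=142.7564 payoff=0.0000 vs cont=0.0000 → 0.0000 [wait]  node(7,6) S=162.6812 payoff=0.0000 vs cont=0.0000 → 0.0000 [wait]  node(7,7) S=185.3869 payoff=0.0000 vs cont=0.0000 → 0.0000 [wait]  ⇒ S*(7)=96.4652
t_6: node(6,0) S=79.2972 payoff=31.3728 vs cont=31.3169 → 31.3728 [stop]  node(6,1) S=90.3649 payoff=20.3051 vs cont=20.2493 → 20.3051 [stop]  node(6,2) S=102.9773 payoff=7.6927 vs cont=9.1958 → 9.1958 [wait]  node(6,3) S=117.3500 payoff=0.0000 vs cont=2.0182 → 2.0182 [wait]  node(6,4) S=133.7287 payoff=0.0000 vs cont=0.0000 → 0.0000 [wait]  node(6,5) S=152.3935 payoff=0.0000 vs cont=0.0000 → 0.0000 [wait]  node(6,6) S=173.6633 payoff=0.0000 vs cont=0.0000 → 0.0000 [wait]  ⇒ S*(6)=90.3649
t_5: node(5,0) S=84.6504 payoff=26.0196 vs cont=25.9638 → 26.0196 [stop]  node(5,1) S=96.4652 payoff=14.2048 vs cont=14.8814 → 14.8814 [wait]  node(5,2) S=109.9290 payoff=0.7410 vs cont=5.6936 → 5.6936 [wait]  node(5,3) S=125.2720 payoff=0.0000 vs cont=1.0338 → 1.0338 [wait]  node(5,4) S=142.7564 payoff=0.0000 vs cont=0.0000 → 0.0000 [wait]  node(5,5) S=162.6812 payoff=0.0000 vs cont=0.0000 → 0.0000 [wait]  ⇒ S*(5)=84.6504
t_4: node(4,0) S=90.3649 payoff=20.3051 vs cont=20.5790 → 20.5790 [wait]  node(4,1) S=102.9773 payoff=7.6927 vs cont=10.3968 → 10.3968 [wait]  node(4,2) S=117.3500 payoff=0.0000 vs cont=3.4201 → 3.4201 [wait]  node(4,3) S=133.7287 payoff=0.0000 vs cont=0.5295 → 0.5295 [wait]  node(4,4) S=152.3935 payoff=0.0000 vs cont=0.0000 → 0.0000 [wait]  ⇒ S*(4)=-
t_3: node(3,0) S=96.4652 payoff=14.2048 vs cont=15.6069 → 15.6069 [wait]  node(3,1) S=109.9290 payoff=0.7410 vs cont=6.9919 → 6.9919 [wait]  node(3,2) S=125.2720 payoff=0.0000 vs cont=2.0098 → 2.0098 [wait]  node(3,3) S=142.7564 payoff=0.0000 vs cont=0.2712 → 0.2712 [wait]  ⇒ S*(3)=-
t_2: node(2,0) S=102.9773 payoff=7.6927 vs cont=11.4010 → 11.4010 [wait]  node(2,1) S=117.3500 payoff=0.0000 vs cont=4.5606 → 4.5606 [wait]  node(2,2) S=133.7287 payoff=0.0000 vs cont=1.1616 → 1.1616 [wait]  ⇒ S*(2)=-
t_1: node(1,0) S=109.9290 payoff=0.7410 vs cont=8.0620 → 8.0620 [wait]  node(1,1) S=125.2720 payoff=0.0000 vs cont=2.9020 → 2.9020 [wait]  ⇒ S*(1)=-
t_0: node(0,0) S=117.3500 payoff=0.0000 vs cont=5.5435 → 5.5435 [wait]  ⇒ S*(0)=-

price = 5.5435
boundary = - - - - - 84.6504 90.3649 96.4652
tree:
5.5435
8.0620 2.9020
11.4010 4.5606 1.1616
15.6069 6.9919 2.0098 0.2712
20.5790 10.3968 3.4201 0.5295 0.0000
26.0196 14.8814 5.6936 1.0338 0.0000 0.0000
31.3728 20.3051 9.1958 2.0182 0.0000 0.0000 0.0000
36.3874 26.0196 14.2048 3.9403 0.0000 0.0000 0.0000 0.0000
41.0849 31.3728 20.3051 7.6927 0.0000 0.0000 0.0000 0.0000 0.0000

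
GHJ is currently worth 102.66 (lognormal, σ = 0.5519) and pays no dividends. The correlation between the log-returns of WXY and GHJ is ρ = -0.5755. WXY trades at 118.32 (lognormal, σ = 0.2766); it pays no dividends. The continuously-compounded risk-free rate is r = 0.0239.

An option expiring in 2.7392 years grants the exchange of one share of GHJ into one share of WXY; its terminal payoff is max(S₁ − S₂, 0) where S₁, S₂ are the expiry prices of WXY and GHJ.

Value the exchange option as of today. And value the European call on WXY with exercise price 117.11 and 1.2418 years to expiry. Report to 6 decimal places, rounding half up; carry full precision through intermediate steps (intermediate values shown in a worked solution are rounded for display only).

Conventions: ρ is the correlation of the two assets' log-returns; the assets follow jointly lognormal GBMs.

σ_eff = √(σ₁² + σ₂² − 2ρσ₁σ₂) = √(0.2766² + 0.5519² − 2·-0.5755·0.2766·0.5519) = 0.746195
d₁ = (ln(S₁/S₂) + (q₂ − q₁ + σ_eff²/2)T) / (σ_eff√T) = (ln(118.32/102.66) + (0.0 − 0.0 + 0.278404)·2.7392) / 1.234993 = 0.732453
d₂ = d₁ − σ_eff√T = 0.732453 − 1.234993 = -0.502540
N(d₁) = 0.768054,  N(d₂) = 0.307644
V = S₁·e^{−q₁T}·N(d₁) − S₂·e^{−q₂T}·N(d₂) = 90.876136 − 31.582713 = 59.293422
[vanilla: WXY call K=117.11]
σ√T = 0.2766·√1.2418 = 0.308232
d₁ = (ln(S/K) + (r+σ²/2)T) / (σ√T) = (ln(118.32/117.11) + (0.0239+0.2766²/2)·1.2418) / 0.308232 = (0.010279 + 0.077183) / 0.308232 = 0.283753
d₂ = d₁ − σ√T = 0.283753 − 0.308232 = -0.024479
e^{−rT} = 0.970757
N(d₁) = 0.611700,  N(d₂) = 0.490235
price = S·N(d₁) − K·e^{−rT}·N(d₂) = 72.376350 − 55.732551 = 16.643799

exchange price = 59.293422
price(WXY call K=117.11) = 16.643799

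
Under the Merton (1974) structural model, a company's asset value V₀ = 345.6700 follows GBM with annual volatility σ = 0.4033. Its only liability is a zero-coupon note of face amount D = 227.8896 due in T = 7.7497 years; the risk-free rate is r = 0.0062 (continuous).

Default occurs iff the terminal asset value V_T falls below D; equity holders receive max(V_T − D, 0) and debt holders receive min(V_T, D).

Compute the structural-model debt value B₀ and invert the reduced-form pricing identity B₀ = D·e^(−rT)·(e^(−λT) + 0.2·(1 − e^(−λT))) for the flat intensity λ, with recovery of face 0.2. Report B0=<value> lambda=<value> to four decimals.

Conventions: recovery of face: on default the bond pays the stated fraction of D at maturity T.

Work the structural quantities from V₀ = 345.6700 against face 227.8896:
d₁ = [ln(V₀/D) + (r + σ²/2)T] / (σ√T)
   = [ln(345.6700/227.8896) + (0.0062 + 0.5·0.4033²)·7.7497] / (0.4033·√7.7497)
   = [0.416623 + 0.678296] / 1.122718 = 0.975240
d₂ = d₁ − σ√T = 0.975240 − 1.122718 = -0.147478
N(d₁) = 0.835279,  N(d₂) = 0.441377,  e^(−rT) = 0.953088
E₀ = V₀·N(d₁) − D·e^(−rT)·N(d₂)
   = 345.6700·0.835279 − 227.8896·0.953088·0.441377 = 192.864377
B₀ = V₀ − E₀ = 345.6700 − 192.864377 = 152.805623
e^(−λT) = (B₀·e^(rT)/D − 0.2)/(1 − 0.2) = (152.8056·1.049221/227.8896 − 0.2)/0.8 = 0.62941085
λ = −ln(0.62941085)/7.7497 = 0.059741

B0=152.8056 lambda=0.0597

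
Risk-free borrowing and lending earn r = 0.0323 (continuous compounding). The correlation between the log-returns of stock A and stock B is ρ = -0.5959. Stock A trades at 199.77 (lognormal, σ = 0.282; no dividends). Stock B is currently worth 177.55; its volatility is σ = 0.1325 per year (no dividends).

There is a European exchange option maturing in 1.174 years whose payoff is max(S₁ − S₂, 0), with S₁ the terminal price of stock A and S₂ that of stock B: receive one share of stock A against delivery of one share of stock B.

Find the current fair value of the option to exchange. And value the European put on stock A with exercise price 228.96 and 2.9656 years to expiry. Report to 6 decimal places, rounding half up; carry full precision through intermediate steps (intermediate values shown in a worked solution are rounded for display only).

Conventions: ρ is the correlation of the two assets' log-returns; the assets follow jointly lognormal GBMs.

σ_eff = √(σ₁² + σ₂² − 2ρσ₁σ₂) = √(0.282² + 0.1325² − 2·-0.5959·0.282·0.1325) = 0.376314
d₁ = (ln(S₁/S₂) + (q₂ − q₁ + σ_eff²/2)T) / (σ_eff√T) = (ln(199.77/177.55) + (0.0 − 0.0 + 0.070806)·1.174) / 0.407741 = 0.493060
d₂ = d₁ − σ_eff√T = 0.493060 − 0.407741 = 0.085320
N(d₁) = 0.689015,  N(d₂) = 0.533996
V = S₁·e^{−q₁T}·N(d₁) − S₂·e^{−q₂T}·N(d₂) = 137.644520 − 94.811056 = 42.833464
[vanilla: stock A put K=228.96]
σ√T = 0.282·√2.9656 = 0.485630
d₁ = (ln(S/K) + (r+σ²/2)T) / (σ√T) = (ln(199.77/228.96) + (0.0323+0.282²/2)·2.9656) / 0.485630 = (-0.136381 + 0.213707) / 0.485630 = 0.159229
d₂ = d₁ − σ√T = 0.159229 − 0.485630 = -0.326401
e^{−rT} = 0.908656
N(−d₁) = 0.436744,  N(−d₂) = 0.627939
price = K·e^{−rT}·N(−d₂) − S·N(−d₁) = 130.640177 − 87.248379 = 43.391798

exchange price = 42.833464
price(stock A put K=228.96) = 43.391798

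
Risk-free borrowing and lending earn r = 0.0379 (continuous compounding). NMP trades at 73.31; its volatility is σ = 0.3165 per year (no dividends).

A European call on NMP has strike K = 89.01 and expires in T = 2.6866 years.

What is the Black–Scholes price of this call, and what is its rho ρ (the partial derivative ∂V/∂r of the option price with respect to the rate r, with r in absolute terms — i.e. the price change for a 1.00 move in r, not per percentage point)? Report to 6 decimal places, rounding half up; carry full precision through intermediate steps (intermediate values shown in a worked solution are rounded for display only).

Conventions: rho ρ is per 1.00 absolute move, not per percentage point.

σ√T = 0.3165·√2.6866 = 0.518770
d₁ = (ln(S/K) + (r+σ²/2)T) / (σ√T) = (ln(73.31/89.01) + (0.0379+0.3165²/2)·2.6866) / 0.518770 = (-0.194052 + 0.236384) / 0.518770 = 0.081600
d₂ = d₁ − σ√T = 0.081600 − 0.518770 = -0.437170
e^{−rT} = 0.903190
N(d₁) = 0.532518,  N(d₂) = 0.330994
Call price V = S·N(d₁) − K·e^{−rT}·N(d₂) = 39.038874 − 26.609585 = 12.429289
ρ = K·T·e^{−rT}·N(d₂) = 71.489312

price = 12.429289
ρ = 71.489312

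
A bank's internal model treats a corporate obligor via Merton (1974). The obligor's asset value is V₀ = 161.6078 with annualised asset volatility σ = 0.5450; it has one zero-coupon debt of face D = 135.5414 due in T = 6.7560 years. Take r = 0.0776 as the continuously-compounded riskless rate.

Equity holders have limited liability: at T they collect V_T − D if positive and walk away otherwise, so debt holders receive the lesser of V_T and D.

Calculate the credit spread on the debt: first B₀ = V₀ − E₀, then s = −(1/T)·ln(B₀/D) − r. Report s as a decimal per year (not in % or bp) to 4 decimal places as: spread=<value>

With assets at 161.6078 and a single debt payment of 135.5414 at 6.7560 years:
d₁ = [ln(V₀/D) + (r + σ²/2)T] / (σ√T)
   = [ln(161.6078/135.5414) + (0.0776 + 0.5·0.5450²)·6.7560] / (0.5450·√6.7560)
   = [0.175895 + 1.527616] / 1.416581 = 1.202552
d₂ = d₁ − σ√T = 1.202552 − 1.416581 = -0.214029
N(d₁) = 0.885425,  N(d₂) = 0.415262,  e^(−rT) = 0.591990
E₀ = V₀·N(d₁) − D·e^(−rT)·N(d₂)
   = 161.6078·0.885425 − 135.5414·0.591990·0.415262 = 109.771312
B₀ = V₀ − E₀ = 161.6078 − 109.771312 = 51.836488
spread = −(1/T)·ln(B₀/D) − r = −(1/6.7560)·ln(51.836488/135.5414) − 0.0776 = 0.06467099

spread=0.0647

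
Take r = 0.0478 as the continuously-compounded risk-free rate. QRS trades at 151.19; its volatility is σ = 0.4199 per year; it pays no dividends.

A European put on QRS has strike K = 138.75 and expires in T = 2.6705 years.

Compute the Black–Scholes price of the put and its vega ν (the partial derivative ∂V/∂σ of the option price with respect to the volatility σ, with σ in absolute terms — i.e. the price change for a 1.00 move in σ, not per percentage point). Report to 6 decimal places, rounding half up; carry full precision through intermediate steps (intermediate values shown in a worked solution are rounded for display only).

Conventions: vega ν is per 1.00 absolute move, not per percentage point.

σ√T = 0.4199·√2.6705 = 0.686186
d₁ = (ln(S/K) + (r+σ²/2)T) / (σ√T) = (ln(151.19/138.75) + (0.0478+0.4199²/2)·2.6705) / 0.686186 = (0.085864 + 0.363076) / 0.686186 = 0.654253
d₂ = d₁ − σ√T = 0.654253 − 0.686186 = -0.031934
e^{−rT} = 0.880161
N(−d₁) = 0.256474,  N(−d₂) = 0.512738
Put price V = K·e^{−rT}·N(−d₂) − S·N(−d₁) = 62.616741 − 38.776377 = 23.840365
φ(d₁) = (1/√(2π))·e^{−d₁²/2} = 0.322078
ν = S·φ(d₁)·√T = 79.575663

price = 23.840365
ν = 79.575663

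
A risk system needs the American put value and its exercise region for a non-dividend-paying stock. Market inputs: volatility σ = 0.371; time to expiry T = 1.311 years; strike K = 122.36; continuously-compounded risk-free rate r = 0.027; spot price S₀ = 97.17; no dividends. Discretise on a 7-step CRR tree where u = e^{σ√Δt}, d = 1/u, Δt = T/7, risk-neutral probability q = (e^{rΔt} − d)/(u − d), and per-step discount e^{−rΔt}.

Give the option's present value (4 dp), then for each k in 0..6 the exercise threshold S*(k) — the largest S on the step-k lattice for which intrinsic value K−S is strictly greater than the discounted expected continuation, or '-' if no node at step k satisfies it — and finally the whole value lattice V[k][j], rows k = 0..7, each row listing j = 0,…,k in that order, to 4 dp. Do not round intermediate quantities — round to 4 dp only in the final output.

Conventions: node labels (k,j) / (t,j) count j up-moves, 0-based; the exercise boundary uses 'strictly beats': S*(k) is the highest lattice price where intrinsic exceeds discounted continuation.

price = 31.6249
boundary = - - 70.4815 60.0270 70.4815 82.7568 97.1700
tree:
31.6249
41.2065 21.3999
51.8785 29.8819 12.2782
62.3330 40.2429 18.7793 5.2430
71.2368 51.8785 27.8458 8.9852 1.1737
78.8199 62.3330 39.6032 15.1823 2.2498 0.0000
85.2782 71.2368 51.8785 25.1900 4.3126 0.0000 0.0000
90.7785 78.8199 62.3330 39.6032 8.2665 0.0000 0.0000 0.0000

Δt=0.18729, u=1.17416, d=0.85167, q=0.47567, disc=e^(-rΔt)=0.99496
k=7 terminal: V=max(K-S,0) → 90.7785 78.8199 62.3330 39.6032 8.2665 0.0000 0.0000 0.0000
k=6: j=0 S=37.0818 intr=85.2782 cont=84.6610 V=85.2782[EX]; j=1 S=51.1232 intr=71.2368 cont=70.6196 V=71.2368[EX]; j=2 S=70.4815 intr=51.8785 cont=51.2613 V=51.8785[EX]; j=3 S=97.1700 intr=25.1900 cont=24.5728 V=25.1900[EX]; j=4 S=133.9644 intr=0.0000 cont=4.3126 V=4.3126[hold]; j=5 S=184.6913 intr=0.0000 cont=0.0000 V=0.0000[hold]; j=6 S=254.6264 intr=0.0000 cont=0.0000 V=0.0000[hold]  S*(6)=97.1700
k=5: j=0 S=43.5401 intr=78.8199 cont=78.2027 V=78.8199[EX]; j=1 S=60.0270 intr=62.3330 cont=61.7158 V=62.3330[EX]; j=2 S=82.7568 intr=39.6032 cont=38.9860 V=39.6032[EX]; j=3 S=114.0935 intr=8.2665 cont=15.1823 V=15.1823[hold]; j=4 S=157.2960 intr=0.0000 cont=2.2498 V=2.2498[hold]; j=5 S=216.8577 intr=0.0000 cont=0.0000 V=0.0000[hold]  S*(5)=82.7568
k=4: j=0 S=51.1232 intr=71.2368 cont=70.6196 V=71.2368[EX]; j=1 S=70.4815 intr=51.8785 cont=51.2613 V=51.8785[EX]; j=2 S=97.1700 intr=25.1900 cont=27.8458 V=27.8458[hold]; j=3 S=133.9644 intr=0.0000 cont=8.9852 V=8.9852[hold]; j=4 S=184.6913 intr=0.0000 cont=1.1737 V=1.1737[hold]  S*(4)=70.4815
k=3: j=0 S=60.0270 intr=62.3330 cont=61.7158 V=62.3330[EX]; j=1 S=82.7568 intr=39.6032 cont=40.2429 V=40.2429[hold]; j=2 S=114.0935 intr=8.2665 cont=18.7793 V=18.7793[hold]; j=3 S=157.2960 intr=0.0000 cont=5.2430 V=5.2430[hold]  S*(3)=60.0270
k=2: j=0 S=70.4815 intr=51.8785 cont=51.5641 V=51.8785[EX]; j=1 S=97.1700 intr=25.1900 cont=29.8819 V=29.8819[hold]; j=2 S=133.9644 intr=0.0000 cont=12.2782 V=12.2782[hold]  S*(2)=70.4815
k=1: j=0 S=82.7568 intr=39.6032 cont=41.2065 V=41.2065[hold]; j=1 S=114.0935 intr=8.2665 cont=21.3999 V=21.3999[hold]  S*(1)=-
k=0: j=0 S=97.1700 intr=25.1900 cont=31.6249 V=31.6249[hold]  S*(0)=-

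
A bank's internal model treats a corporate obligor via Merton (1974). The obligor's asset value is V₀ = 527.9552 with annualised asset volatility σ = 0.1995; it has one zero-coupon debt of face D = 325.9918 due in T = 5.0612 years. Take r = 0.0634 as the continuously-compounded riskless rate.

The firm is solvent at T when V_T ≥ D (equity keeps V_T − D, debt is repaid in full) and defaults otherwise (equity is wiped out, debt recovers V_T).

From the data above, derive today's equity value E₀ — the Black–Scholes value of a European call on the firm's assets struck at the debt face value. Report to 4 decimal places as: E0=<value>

E0=293.7270

Apply the equity-as-call identities (strike 325.9918, horizon 5.0612 years):
d₁ = [ln(V₀/D) + (r + σ²/2)T] / (σ√T)
   = [ln(527.9552/325.9918) + (0.0634 + 0.5·0.1995²)·5.0612] / (0.1995·√5.0612)
   = [0.482139 + 0.421599] / 0.448817 = 2.013598
d₂ = d₁ − σ√T = 2.013598 − 0.448817 = 1.564781
N(d₁) = 0.977974,  N(d₂) = 0.941183,  e^(−rT) = 0.725510
E₀ = V₀·N(d₁) − D·e^(−rT)·N(d₂)
   = 527.9552·0.977974 − 325.9918·0.725510·0.941183 = 293.727005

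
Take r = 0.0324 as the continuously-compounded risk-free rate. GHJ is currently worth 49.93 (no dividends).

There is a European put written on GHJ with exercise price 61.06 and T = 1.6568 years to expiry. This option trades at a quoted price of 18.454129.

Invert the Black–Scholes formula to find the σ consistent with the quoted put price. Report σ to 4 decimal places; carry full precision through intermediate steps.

sigma = 0.5211

At σ = 0.5211 the Black–Scholes value reproduces the quote:
σ√T = 0.5211·√1.6568 = 0.670743
d₁ = (ln(S/K) + (r+σ²/2)T) / (σ√T) = (ln(49.93/61.06) + (0.0324+0.5211²/2)·1.6568) / 0.670743 = (-0.201235 + 0.278628) / 0.670743 = 0.115385
d₂ = d₁ − σ√T = 0.115385 − 0.670743 = -0.555358
e^{−rT} = 0.947735
N(−d₁) = 0.454070,  N(−d₂) = 0.710675
V = K·e^{−rT}·N(−d₂) − S·N(−d₁) = 41.125851 − 22.671722 = 18.454129 (equal to the quote); since ∂V/∂σ > 0 for all σ, the implied volatility is unique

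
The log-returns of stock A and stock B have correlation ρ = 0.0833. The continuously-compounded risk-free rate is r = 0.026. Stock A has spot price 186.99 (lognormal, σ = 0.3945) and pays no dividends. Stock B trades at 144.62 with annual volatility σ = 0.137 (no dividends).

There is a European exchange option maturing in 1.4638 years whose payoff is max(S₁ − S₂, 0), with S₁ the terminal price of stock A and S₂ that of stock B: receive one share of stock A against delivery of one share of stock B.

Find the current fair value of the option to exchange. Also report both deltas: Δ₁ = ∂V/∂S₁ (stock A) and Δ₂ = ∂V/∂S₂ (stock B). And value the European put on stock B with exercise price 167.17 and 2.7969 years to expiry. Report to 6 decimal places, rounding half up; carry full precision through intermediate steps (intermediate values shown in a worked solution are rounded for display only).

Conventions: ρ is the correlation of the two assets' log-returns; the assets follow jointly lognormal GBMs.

σ_eff = √(σ₁² + σ₂² − 2ρσ₁σ₂) = √(0.3945² + 0.137² − 2·0.0833·0.3945·0.137) = 0.406688
d₁ = (ln(S₁/S₂) + (q₂ − q₁ + σ_eff²/2)T) / (σ_eff√T) = (ln(186.99/144.62) + (0.0 − 0.0 + 0.082698)·1.4638) / 0.492042 = 0.768223
d₂ = d₁ − σ_eff√T = 0.768223 − 0.492042 = 0.276181
N(d₁) = 0.778823,  N(d₂) = 0.608796
V = S₁·e^{−q₁T}·N(d₁) − S₂·e^{−q₂T}·N(d₂) = 145.632069 − 88.044023 = 57.588046
Δ₁ = e^{−q₁T}·N(d₁) = 0.778823;  Δ₂ = −e^{−q₂T}·N(d₂) = -0.608796
[vanilla: stock B put K=167.17]
σ√T = 0.137·√2.7969 = 0.229118
d₁ = (ln(S/K) + (r+σ²/2)T) / (σ√T) = (ln(144.62/167.17) + (0.026+0.137²/2)·2.7969) / 0.229118 = (-0.144902 + 0.098967) / 0.229118 = -0.200485
d₂ = d₁ − σ√T = -0.200485 − 0.229118 = -0.429603
e^{−rT} = 0.929862
N(−d₁) = 0.579449,  N(−d₂) = 0.666258
price = K·e^{−rT}·N(−d₂) − S·N(−d₁) = 103.566431 − 83.799974 = 19.766457

exchange price = 57.588046
Δ1 = 0.778823
Δ2 = -0.608796
price(stock B put K=167.17) = 19.766457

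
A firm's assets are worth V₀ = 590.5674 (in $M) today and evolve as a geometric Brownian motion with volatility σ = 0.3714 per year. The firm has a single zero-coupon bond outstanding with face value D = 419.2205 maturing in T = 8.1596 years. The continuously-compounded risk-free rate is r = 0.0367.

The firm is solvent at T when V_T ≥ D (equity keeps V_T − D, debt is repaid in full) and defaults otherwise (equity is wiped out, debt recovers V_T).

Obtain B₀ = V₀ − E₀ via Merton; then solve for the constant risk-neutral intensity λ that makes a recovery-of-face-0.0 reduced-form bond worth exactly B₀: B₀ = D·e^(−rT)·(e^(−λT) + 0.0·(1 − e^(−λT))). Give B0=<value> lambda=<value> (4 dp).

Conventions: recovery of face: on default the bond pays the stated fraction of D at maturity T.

B0=240.2477 lambda=0.0315

With assets at 590.5674 and a single debt payment of 419.2205 at 8.1596 years:
d₁ = [ln(V₀/D) + (r + σ²/2)T] / (σ√T)
   = [ln(590.5674/419.2205) + (0.0367 + 0.5·0.3714²)·8.1596] / (0.3714·√8.1596)
   = [0.342687 + 0.862217] / 1.060905 = 1.135732
d₂ = d₁ − σ√T = 1.135732 − 1.060905 = 0.074827
N(d₁) = 0.871966,  N(d₂) = 0.529824,  e^(−rT) = 0.741220
E₀ = V₀·N(d₁) − D·e^(−rT)·N(d₂)
   = 590.5674·0.871966 − 419.2205·0.741220·0.529824 = 350.319743
B₀ = V₀ − E₀ = 590.5674 − 350.319743 = 240.247657
e^(−λT) = (B₀·e^(rT)/D − 0)/(1 − 0) = (240.2477·1.349126/419.2205 − 0)/1 = 0.77316002
λ = −ln(0.77316002)/8.1596 = 0.031530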